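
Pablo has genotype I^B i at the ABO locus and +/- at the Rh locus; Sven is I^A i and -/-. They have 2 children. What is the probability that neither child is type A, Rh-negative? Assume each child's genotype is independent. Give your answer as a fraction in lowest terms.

ABO cross I^B i × I^A i → 1/4 O, 1/4 A, 1/4 B, 1/4 AB.
Rh cross +/- × -/- → 1/2 Rh+, 1/2 Rh-; so P(type A, Rh-negative) = 1/4 × 1/2 = 1/8 per child.
P(not type A, Rh-negative) = 7/8 for one child; (7/8)^2 = 49/64.

49/64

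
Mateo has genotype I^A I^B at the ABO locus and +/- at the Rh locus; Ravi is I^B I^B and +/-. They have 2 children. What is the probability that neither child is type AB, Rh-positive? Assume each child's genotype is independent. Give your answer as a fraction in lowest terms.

ABO cross I^A I^B × I^B I^B → 1/2 B, 1/2 AB.
Rh cross +/- × +/- → 3/4 Rh+, 1/4 Rh-; so P(type AB, Rh-positive) = 1/2 × 3/4 = 3/8 per child.
P(not type AB, Rh-positive) = 5/8 for one child; (5/8)^2 = 25/64.

25/64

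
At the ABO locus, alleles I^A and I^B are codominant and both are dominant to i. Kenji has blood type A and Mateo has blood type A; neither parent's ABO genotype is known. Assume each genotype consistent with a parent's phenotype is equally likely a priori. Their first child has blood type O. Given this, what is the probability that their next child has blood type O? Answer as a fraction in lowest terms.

1/4

Possible genotypes: Kenji ∈ {I^A I^A, I^A i}; Mateo ∈ {I^A I^A, I^A i}.
Weight each parental genotype pair by prior × P(type-O child):
  I^A i × I^A i: posterior weight 1; P(next child type O) = 1/4.
Weighted sum = 1/4.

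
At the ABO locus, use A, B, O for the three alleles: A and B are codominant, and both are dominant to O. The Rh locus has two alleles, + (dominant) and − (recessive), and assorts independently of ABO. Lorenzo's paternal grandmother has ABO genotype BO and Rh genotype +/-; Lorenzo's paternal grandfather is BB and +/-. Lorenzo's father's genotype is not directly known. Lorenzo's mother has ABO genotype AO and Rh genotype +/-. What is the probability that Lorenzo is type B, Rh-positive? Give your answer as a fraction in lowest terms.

Lorenzo's father's ABO genotype from BO × BB: 1/2 BB, 1/2 BO.
Crossing each possibility with the mother AO and summing P(type B): 1/2·1/2 + 1/2·1/4 = 3/8.
Similarly for Rh via the father's Rh distribution: P(Rh+) = 3/4.
Independent loci: 3/8 × 3/4 = 9/32.

9/32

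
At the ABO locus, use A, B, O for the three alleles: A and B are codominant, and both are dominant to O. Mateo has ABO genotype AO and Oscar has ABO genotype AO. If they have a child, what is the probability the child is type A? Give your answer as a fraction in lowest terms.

3/4

ABO cross AO × AO → offspring phenotypes: 1/4 O, 3/4 A.
So P(type A) = 3/4.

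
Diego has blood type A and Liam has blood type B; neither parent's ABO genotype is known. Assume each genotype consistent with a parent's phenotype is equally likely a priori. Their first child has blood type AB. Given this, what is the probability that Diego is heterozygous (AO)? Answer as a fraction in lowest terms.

Possible genotypes: Diego ∈ {AA, AO}; Liam ∈ {BB, BO}.
Weight each parental genotype pair by prior × P(type-AB child):
  AA × BB: posterior weight 4/9.
  AA × BO: posterior weight 2/9.
  AO × BB: posterior weight 2/9.
  AO × BO: posterior weight 1/9.
Sum the posterior weight over pairs where Diego is AO: 1/3.

1/3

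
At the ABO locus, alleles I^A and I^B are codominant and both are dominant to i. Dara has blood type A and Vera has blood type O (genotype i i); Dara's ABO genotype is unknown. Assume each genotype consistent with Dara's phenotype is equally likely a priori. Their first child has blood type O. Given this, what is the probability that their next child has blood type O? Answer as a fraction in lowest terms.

Possible genotypes: Dara ∈ {I^A I^A, I^A i}; Vera ∈ {i i}.
Weight each parental genotype pair by prior × P(type-O child):
  I^A i × i i: posterior weight 1; P(next child type O) = 1/2.
Weighted sum = 1/2.

1/2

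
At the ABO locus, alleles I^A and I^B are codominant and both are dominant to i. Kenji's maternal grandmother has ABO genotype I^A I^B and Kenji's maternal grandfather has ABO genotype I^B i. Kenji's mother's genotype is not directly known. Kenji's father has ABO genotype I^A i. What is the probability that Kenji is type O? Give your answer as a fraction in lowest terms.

Kenji's mother's ABO genotype from I^A I^B × I^B i: 1/4 I^A I^B, 1/4 I^A i, 1/4 I^B I^B, 1/4 I^B i.
Crossing each possibility with the father I^A i and summing P(type O): 1/4·0 + 1/4·1/4 + 1/4·0 + 1/4·1/4 = 1/8.

1/8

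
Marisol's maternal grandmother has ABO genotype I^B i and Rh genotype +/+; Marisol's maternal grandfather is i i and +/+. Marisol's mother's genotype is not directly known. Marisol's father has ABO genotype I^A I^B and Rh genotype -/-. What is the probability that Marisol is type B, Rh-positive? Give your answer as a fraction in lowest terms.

Marisol's mother's ABO genotype from I^B i × i i: 1/2 I^B i, 1/2 i i.
Crossing each possibility with the father I^A I^B and summing P(type B): 1/2·1/2 + 1/2·1/2 = 1/2.
Similarly for Rh via the mother's Rh distribution: P(Rh+) = 1.
Independent loci: 1/2 × 1 = 1/2.

1/2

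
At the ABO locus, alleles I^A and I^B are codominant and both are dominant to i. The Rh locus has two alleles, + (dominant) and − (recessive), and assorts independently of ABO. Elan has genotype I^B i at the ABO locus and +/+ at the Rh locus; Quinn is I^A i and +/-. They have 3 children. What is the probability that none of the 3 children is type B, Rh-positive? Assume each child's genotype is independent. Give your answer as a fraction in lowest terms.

ABO cross I^B i × I^A i → 1/4 O, 1/4 A, 1/4 B, 1/4 AB.
Rh cross +/+ × +/- → 1 Rh+; so P(type B, Rh-positive) = 1/4 × 1 = 1/4 per child.
P(not type B, Rh-positive) = 3/4 for one child; (3/4)^3 = 27/64.

27/64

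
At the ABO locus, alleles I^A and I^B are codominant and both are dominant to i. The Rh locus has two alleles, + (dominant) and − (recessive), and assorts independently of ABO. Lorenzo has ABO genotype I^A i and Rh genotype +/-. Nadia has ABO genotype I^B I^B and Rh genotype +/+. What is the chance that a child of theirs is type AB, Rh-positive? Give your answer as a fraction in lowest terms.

1/2

ABO cross I^A i × I^B I^B → offspring phenotypes: 1/2 B, 1/2 AB.
Rh cross +/- × +/+ → 1 Rh+.
Independent loci: P(type AB, Rh-positive) = 1/2 × 1 = 1/2.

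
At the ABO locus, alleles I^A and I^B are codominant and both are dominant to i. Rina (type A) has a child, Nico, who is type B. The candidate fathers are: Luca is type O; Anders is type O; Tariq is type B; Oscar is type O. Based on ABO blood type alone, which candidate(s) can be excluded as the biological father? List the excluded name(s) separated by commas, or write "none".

A candidate is excluded only if no genotype consistent with his phenotype could produce a type B child with a type A mother.
Luca (type O): no genotype consistent with that phenotype can produce a type-B child with a type-A mother.
Anders (type O): no genotype consistent with that phenotype can produce a type-B child with a type-A mother.
Oscar (type O): no genotype consistent with that phenotype can produce a type-B child with a type-A mother.

Luca, Anders, Oscar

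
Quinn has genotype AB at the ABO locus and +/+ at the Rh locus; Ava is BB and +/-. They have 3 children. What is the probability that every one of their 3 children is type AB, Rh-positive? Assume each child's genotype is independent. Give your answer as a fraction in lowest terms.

1/8

ABO cross AB × BB → 1/2 B, 1/2 AB.
Rh cross +/+ × +/- → 1 Rh+; so P(type AB, Rh-positive) = 1/2 × 1 = 1/2 per child.
All 3 independent: (1/2)^3 = 1/8.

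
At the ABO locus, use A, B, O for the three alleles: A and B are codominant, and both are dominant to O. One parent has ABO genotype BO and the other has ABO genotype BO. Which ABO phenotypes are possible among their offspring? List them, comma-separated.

Gametes from BO × BO give offspring ABO genotypes BB, BO, OO, i.e. phenotypes O, B.

O, B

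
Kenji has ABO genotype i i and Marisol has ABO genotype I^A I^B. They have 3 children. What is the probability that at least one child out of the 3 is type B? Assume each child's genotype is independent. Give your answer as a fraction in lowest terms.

ABO cross i i × I^A I^B → 1/2 A, 1/2 B.
So P(type B) = 1/2 per child.
P(none) = (1/2)^3 = 1/8; P(at least one) = 1 − 1/8 = 7/8.

7/8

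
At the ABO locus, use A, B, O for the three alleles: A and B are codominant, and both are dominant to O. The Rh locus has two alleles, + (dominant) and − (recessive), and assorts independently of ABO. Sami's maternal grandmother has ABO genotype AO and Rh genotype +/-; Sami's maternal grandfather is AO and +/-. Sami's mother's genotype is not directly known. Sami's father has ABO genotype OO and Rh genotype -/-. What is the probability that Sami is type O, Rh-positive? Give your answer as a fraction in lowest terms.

1/4

Sami's mother's ABO genotype from AO × AO: 1/4 AA, 1/2 AO, 1/4 OO.
Crossing each possibility with the father OO and summing P(type O): 1/4·0 + 1/2·1/2 + 1/4·1 = 1/2.
Similarly for Rh via the mother's Rh distribution: P(Rh+) = 1/2.
Independent loci: 1/2 × 1/2 = 1/4.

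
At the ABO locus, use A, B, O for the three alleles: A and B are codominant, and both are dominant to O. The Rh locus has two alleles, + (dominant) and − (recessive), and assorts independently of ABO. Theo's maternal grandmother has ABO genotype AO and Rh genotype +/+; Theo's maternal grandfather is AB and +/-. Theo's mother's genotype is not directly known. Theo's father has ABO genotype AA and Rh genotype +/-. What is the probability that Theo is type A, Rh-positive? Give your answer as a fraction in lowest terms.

21/32

Theo's mother's ABO genotype from AO × AB: 1/4 AA, 1/4 AB, 1/4 AO, 1/4 BO.
Crossing each possibility with the father AA and summing P(type A): 1/4·1 + 1/4·1/2 + 1/4·1 + 1/4·1/2 = 3/4.
Similarly for Rh via the mother's Rh distribution: P(Rh+) = 7/8.
Independent loci: 3/4 × 7/8 = 21/32.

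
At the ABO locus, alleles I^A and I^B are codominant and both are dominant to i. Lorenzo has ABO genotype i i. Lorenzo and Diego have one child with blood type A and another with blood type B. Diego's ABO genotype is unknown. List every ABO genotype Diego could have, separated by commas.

For each candidate genotype of Diego, check whether crossing it with i i can produce every observed child phenotype.
  I^A I^A → possible child types {A} ✗
  I^A I^B → possible child types {A, B} ✓
  I^A i → possible child types {O, A} ✗
  I^B I^B → possible child types {B} ✗
  I^B i → possible child types {O, B} ✗
  i i → possible child types {O} ✗

I^A I^B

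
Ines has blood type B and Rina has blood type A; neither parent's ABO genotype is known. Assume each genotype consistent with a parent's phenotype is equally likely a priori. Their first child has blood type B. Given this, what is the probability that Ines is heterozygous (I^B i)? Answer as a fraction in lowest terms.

Possible genotypes: Ines ∈ {I^B I^B, I^B i}; Rina ∈ {I^A I^A, I^A i}.
Weight each parental genotype pair by prior × P(type-B child):
  I^B I^B × I^A i: posterior weight 2/3.
  I^B i × I^A i: posterior weight 1/3.
Sum the posterior weight over pairs where Ines is I^B i: 1/3.

1/3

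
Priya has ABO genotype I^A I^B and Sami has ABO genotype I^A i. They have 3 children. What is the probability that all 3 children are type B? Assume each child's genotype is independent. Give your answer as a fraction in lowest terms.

ABO cross I^A I^B × I^A i → 1/2 A, 1/4 B, 1/4 AB.
So P(type B) = 1/4 per child.
All 3 independent: (1/4)^3 = 1/64.

1/64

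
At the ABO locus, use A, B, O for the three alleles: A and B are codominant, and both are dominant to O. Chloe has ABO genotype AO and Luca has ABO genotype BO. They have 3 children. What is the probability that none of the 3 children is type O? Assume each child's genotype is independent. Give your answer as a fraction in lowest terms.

ABO cross AO × BO → 1/4 O, 1/4 A, 1/4 B, 1/4 AB.
So P(type O) = 1/4 per child.
P(not type O) = 3/4 for one child; (3/4)^3 = 27/64.

27/64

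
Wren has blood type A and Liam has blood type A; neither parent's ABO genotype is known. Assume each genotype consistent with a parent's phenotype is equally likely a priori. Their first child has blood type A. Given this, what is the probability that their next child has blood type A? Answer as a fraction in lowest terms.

Possible genotypes: Wren ∈ {AA, AO}; Liam ∈ {AA, AO}.
Weight each parental genotype pair by prior × P(type-A child):
  AA × AA: posterior weight 4/15; P(next child type A) = 1.
  AA × AO: posterior weight 4/15; P(next child type A) = 1.
  AO × AA: posterior weight 4/15; P(next child type A) = 1.
  AO × AO: posterior weight 1/5; P(next child type A) = 3/4.
Weighted sum = 19/20.

19/20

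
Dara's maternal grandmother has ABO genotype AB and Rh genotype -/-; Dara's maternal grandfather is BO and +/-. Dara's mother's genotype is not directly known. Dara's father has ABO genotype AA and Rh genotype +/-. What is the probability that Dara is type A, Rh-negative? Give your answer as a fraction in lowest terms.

Dara's mother's ABO genotype from AB × BO: 1/4 AB, 1/4 AO, 1/4 BB, 1/4 BO.
Crossing each possibility with the father AA and summing P(type A): 1/4·1/2 + 1/4·1 + 1/4·0 + 1/4·1/2 = 1/2.
Similarly for Rh via the mother's Rh distribution: P(Rh-) = 3/8.
Independent loci: 1/2 × 3/8 = 3/16.

3/16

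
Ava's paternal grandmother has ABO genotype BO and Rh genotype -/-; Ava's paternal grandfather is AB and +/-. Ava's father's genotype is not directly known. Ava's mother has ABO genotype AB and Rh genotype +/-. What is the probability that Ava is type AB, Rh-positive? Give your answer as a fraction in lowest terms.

Ava's father's ABO genotype from BO × AB: 1/4 AB, 1/4 AO, 1/4 BB, 1/4 BO.
Crossing each possibility with the mother AB and summing P(type AB): 1/4·1/2 + 1/4·1/4 + 1/4·1/2 + 1/4·1/4 = 3/8.
Similarly for Rh via the father's Rh distribution: P(Rh+) = 5/8.
Independent loci: 3/8 × 5/8 = 15/64.

15/64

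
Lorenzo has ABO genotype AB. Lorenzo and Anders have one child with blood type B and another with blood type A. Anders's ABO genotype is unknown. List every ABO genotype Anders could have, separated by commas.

For each candidate genotype of Anders, check whether crossing it with AB can produce every observed child phenotype.
  AA → possible child types {A, AB} ✗
  AB → possible child types {A, B, AB} ✓
  AO → possible child types {A, B, AB} ✓
  BB → possible child types {B, AB} ✗
  BO → possible child types {A, B, AB} ✓
  OO → possible child types {A, B} ✓

AB, AO, BO, OO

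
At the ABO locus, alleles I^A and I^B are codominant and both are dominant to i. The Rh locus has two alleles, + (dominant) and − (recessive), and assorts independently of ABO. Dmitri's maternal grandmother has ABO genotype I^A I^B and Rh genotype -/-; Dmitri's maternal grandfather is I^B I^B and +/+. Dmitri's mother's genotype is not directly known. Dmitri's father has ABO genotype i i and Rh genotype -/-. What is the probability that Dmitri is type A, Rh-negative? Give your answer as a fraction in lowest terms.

Dmitri's mother's ABO genotype from I^A I^B × I^B I^B: 1/2 I^A I^B, 1/2 I^B I^B.
Crossing each possibility with the father i i and summing P(type A): 1/2·1/2 + 1/2·0 = 1/4.
Similarly for Rh via the mother's Rh distribution: P(Rh-) = 1/2.
Independent loci: 1/4 × 1/2 = 1/8.

1/8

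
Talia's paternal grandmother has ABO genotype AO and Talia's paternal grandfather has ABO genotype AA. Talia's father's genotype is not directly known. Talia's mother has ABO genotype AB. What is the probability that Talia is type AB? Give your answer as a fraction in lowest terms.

Talia's father's ABO genotype from AO × AA: 1/2 AA, 1/2 AO.
Crossing each possibility with the mother AB and summing P(type AB): 1/2·1/2 + 1/2·1/4 = 3/8.

3/8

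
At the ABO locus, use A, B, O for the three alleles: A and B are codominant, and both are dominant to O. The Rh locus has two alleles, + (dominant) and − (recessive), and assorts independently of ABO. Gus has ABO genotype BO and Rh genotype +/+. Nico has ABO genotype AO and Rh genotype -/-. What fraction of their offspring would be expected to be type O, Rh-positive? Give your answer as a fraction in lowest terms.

1/4

ABO cross BO × AO → offspring phenotypes: 1/4 O, 1/4 A, 1/4 B, 1/4 AB.
Rh cross +/+ × -/- → 1 Rh+.
Independent loci: P(type O, Rh-positive) = 1/4 × 1 = 1/4.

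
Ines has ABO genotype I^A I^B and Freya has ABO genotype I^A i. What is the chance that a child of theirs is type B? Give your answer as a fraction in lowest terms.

1/4

ABO cross I^A I^B × I^A i → offspring phenotypes: 1/2 A, 1/4 B, 1/4 AB.
So P(type B) = 1/4.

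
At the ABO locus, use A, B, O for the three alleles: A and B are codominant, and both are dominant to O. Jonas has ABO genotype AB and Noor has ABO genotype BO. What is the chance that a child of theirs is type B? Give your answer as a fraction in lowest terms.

ABO cross AB × BO → offspring phenotypes: 1/4 A, 1/2 B, 1/4 AB.
So P(type B) = 1/2.

1/2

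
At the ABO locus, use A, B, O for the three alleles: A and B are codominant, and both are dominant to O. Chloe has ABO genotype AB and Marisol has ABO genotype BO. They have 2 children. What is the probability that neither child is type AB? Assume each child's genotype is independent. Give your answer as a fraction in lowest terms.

ABO cross AB × BO → 1/4 A, 1/2 B, 1/4 AB.
So P(type AB) = 1/4 per child.
P(not type AB) = 3/4 for one child; (3/4)^2 = 9/16.

9/16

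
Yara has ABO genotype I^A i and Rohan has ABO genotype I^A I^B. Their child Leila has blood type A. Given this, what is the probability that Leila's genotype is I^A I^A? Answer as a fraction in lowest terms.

1/2

Cross I^A i × I^A I^B → 1/4 I^A I^A, 1/4 I^A I^B, 1/4 I^A i, 1/4 I^B i.
Type-A genotypes among offspring: I^A I^A (1/4), I^A i (1/4); total 1/2.
P(I^A I^A | type A) = (1/4) / (1/2) = 1/2.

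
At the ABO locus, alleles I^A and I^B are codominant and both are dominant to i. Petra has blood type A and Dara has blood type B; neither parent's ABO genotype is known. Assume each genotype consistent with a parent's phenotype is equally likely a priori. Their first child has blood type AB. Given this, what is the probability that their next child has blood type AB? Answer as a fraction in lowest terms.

Possible genotypes: Petra ∈ {I^A I^A, I^A i}; Dara ∈ {I^B I^B, I^B i}.
Weight each parental genotype pair by prior × P(type-AB child):
  I^A I^A × I^B I^B: posterior weight 4/9; P(next child type AB) = 1.
  I^A I^A × I^B i: posterior weight 2/9; P(next child type AB) = 1/2.
  I^A i × I^B I^B: posterior weight 2/9; P(next child type AB) = 1/2.
  I^A i × I^B i: posterior weight 1/9; P(next child type AB) = 1/4.
Weighted sum = 25/36.

25/36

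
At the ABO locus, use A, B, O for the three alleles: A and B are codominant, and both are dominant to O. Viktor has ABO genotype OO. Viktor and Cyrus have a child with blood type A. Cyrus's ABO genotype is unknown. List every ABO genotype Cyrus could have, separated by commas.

AA, AB, AO

For each candidate genotype of Cyrus, check whether crossing it with OO can produce every observed child phenotype.
  AA → possible child types {A} ✓
  AB → possible child types {A, B} ✓
  AO → possible child types {O, A} ✓
  BB → possible child types {B} ✗
  BO → possible child types {O, B} ✗
  OO → possible child types {O} ✗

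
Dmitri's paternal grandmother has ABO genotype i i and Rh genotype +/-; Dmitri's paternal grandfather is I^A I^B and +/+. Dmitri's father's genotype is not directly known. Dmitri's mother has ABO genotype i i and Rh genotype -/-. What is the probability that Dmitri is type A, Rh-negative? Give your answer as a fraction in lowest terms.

Dmitri's father's ABO genotype from i i × I^A I^B: 1/2 I^A i, 1/2 I^B i.
Crossing each possibility with the mother i i and summing P(type A): 1/2·1/2 + 1/2·0 = 1/4.
Similarly for Rh via the father's Rh distribution: P(Rh-) = 1/4.
Independent loci: 1/4 × 1/4 = 1/16.

1/16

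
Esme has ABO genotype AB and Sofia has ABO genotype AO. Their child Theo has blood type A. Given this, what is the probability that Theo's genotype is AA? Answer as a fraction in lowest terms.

1/2

Cross AB × AO → 1/4 AA, 1/4 AB, 1/4 AO, 1/4 BO.
Type-A genotypes among offspring: AA (1/4), AO (1/4); total 1/2.
P(AA | type A) = (1/4) / (1/2) = 1/2.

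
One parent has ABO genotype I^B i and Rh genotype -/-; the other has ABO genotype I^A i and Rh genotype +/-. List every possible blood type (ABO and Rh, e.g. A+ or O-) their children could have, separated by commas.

Gametes from I^B i × I^A i give offspring ABO genotypes I^A I^B, I^A i, I^B i, i i, i.e. phenotypes O, A, B, AB.
Rh cross -/- × +/- → phenotypes Rh+, Rh-.
Combining independently: O+, O-, A+, A-, B+, B-, AB+, AB-.

O+, O-, A+, A-, B+, B-, AB+, AB-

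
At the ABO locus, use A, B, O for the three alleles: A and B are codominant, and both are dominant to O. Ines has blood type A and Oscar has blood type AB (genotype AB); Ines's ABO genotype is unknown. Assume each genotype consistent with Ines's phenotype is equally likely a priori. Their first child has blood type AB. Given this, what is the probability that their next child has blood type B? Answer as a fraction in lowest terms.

1/12

Possible genotypes: Ines ∈ {AA, AO}; Oscar ∈ {AB}.
Weight each parental genotype pair by prior × P(type-AB child):
  AA × AB: posterior weight 2/3; P(next child type B) = 0.
  AO × AB: posterior weight 1/3; P(next child type B) = 1/4.
Weighted sum = 1/12.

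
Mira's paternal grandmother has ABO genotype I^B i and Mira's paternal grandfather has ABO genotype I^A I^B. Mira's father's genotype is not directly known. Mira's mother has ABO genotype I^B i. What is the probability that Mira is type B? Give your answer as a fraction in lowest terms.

Mira's father's ABO genotype from I^B i × I^A I^B: 1/4 I^A I^B, 1/4 I^A i, 1/4 I^B I^B, 1/4 I^B i.
Crossing each possibility with the mother I^B i and summing P(type B): 1/4·1/2 + 1/4·1/4 + 1/4·1 + 1/4·3/4 = 5/8.

5/8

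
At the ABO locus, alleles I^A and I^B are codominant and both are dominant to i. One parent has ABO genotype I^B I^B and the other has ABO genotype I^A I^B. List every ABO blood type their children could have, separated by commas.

Gametes from I^B I^B × I^A I^B give offspring ABO genotypes I^A I^B, I^B I^B, i.e. phenotypes B, AB.

B, AB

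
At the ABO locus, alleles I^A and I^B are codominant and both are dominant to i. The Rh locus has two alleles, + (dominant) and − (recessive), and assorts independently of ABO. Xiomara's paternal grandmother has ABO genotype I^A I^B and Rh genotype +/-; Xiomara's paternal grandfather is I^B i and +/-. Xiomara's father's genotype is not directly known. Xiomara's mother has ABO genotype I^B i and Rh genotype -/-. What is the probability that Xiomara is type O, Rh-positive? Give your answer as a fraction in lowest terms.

1/16

Xiomara's father's ABO genotype from I^A I^B × I^B i: 1/4 I^A I^B, 1/4 I^A i, 1/4 I^B I^B, 1/4 I^B i.
Crossing each possibility with the mother I^B i and summing P(type O): 1/4·0 + 1/4·1/4 + 1/4·0 + 1/4·1/4 = 1/8.
Similarly for Rh via the father's Rh distribution: P(Rh+) = 1/2.
Independent loci: 1/8 × 1/2 = 1/16.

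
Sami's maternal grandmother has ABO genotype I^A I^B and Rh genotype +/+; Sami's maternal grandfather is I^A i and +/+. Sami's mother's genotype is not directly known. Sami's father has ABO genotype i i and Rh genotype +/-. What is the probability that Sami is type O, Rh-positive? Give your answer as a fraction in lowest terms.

Sami's mother's ABO genotype from I^A I^B × I^A i: 1/4 I^A I^A, 1/4 I^A I^B, 1/4 I^A i, 1/4 I^B i.
Crossing each possibility with the father i i and summing P(type O): 1/4·0 + 1/4·0 + 1/4·1/2 + 1/4·1/2 = 1/4.
Similarly for Rh via the mother's Rh distribution: P(Rh+) = 1.
Independent loci: 1/4 × 1 = 1/4.

1/4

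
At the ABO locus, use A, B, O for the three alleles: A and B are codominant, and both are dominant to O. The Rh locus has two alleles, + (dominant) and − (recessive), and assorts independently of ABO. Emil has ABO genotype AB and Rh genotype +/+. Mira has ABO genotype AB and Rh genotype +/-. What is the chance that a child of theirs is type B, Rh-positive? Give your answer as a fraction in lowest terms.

ABO cross AB × AB → offspring phenotypes: 1/4 A, 1/4 B, 1/2 AB.
Rh cross +/+ × +/- → 1 Rh+.
Independent loci: P(type B, Rh-positive) = 1/4 × 1 = 1/4.

1/4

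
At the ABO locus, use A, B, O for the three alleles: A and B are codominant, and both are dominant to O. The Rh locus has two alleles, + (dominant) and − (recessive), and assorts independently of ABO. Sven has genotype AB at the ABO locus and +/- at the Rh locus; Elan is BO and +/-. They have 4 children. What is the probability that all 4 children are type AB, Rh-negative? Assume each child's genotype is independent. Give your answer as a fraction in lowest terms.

ABO cross AB × BO → 1/4 A, 1/2 B, 1/4 AB.
Rh cross +/- × +/- → 3/4 Rh+, 1/4 Rh-; so P(type AB, Rh-negative) = 1/4 × 1/4 = 1/16 per child.
All 4 independent: (1/16)^4 = 1/65536.

1/65536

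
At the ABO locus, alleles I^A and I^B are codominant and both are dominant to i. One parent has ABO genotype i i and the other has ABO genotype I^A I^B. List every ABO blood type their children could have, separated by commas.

Gametes from i i × I^A I^B give offspring ABO genotypes I^A i, I^B i, i.e. phenotypes A, B.

A, B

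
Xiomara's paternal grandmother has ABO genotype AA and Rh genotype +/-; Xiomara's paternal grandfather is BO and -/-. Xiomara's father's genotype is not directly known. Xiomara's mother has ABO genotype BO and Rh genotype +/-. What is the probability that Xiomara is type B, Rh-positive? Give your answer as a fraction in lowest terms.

Xiomara's father's ABO genotype from AA × BO: 1/2 AB, 1/2 AO.
Crossing each possibility with the mother BO and summing P(type B): 1/2·1/2 + 1/2·1/4 = 3/8.
Similarly for Rh via the father's Rh distribution: P(Rh+) = 5/8.
Independent loci: 3/8 × 5/8 = 15/64.

15/64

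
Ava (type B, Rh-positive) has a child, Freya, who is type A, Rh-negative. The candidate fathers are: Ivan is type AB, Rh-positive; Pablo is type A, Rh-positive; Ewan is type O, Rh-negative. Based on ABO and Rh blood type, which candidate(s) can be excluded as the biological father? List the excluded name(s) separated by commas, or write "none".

A candidate is excluded only if no genotype consistent with his phenotype could produce a type A, Rh-negative child with a type B, Rh-positive mother.
Ewan (type O, Rh-): no genotype consistent with that phenotype can produce a type-A Rh- child with a type-B mother.

Ewan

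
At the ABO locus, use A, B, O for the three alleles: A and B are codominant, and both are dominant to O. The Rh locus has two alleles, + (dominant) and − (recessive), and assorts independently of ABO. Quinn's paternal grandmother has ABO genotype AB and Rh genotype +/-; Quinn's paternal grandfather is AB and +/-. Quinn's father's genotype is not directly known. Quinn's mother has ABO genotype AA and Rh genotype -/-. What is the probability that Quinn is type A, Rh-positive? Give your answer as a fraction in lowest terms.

1/4

Quinn's father's ABO genotype from AB × AB: 1/4 AA, 1/2 AB, 1/4 BB.
Crossing each possibility with the mother AA and summing P(type A): 1/4·1 + 1/2·1/2 + 1/4·0 = 1/2.
Similarly for Rh via the father's Rh distribution: P(Rh+) = 1/2.
Independent loci: 1/2 × 1/2 = 1/4.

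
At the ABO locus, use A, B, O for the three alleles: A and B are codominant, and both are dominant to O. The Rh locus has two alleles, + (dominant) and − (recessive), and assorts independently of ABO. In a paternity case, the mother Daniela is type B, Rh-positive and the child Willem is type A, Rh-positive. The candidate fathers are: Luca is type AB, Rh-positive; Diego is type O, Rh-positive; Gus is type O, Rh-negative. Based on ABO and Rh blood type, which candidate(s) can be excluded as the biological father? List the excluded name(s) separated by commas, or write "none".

Diego, Gus

A candidate is excluded only if no genotype consistent with his phenotype could produce a type A, Rh-positive child with a type B, Rh-positive mother.
Diego (type O, Rh+): no genotype consistent with that phenotype can produce a type-A Rh+ child with a type-B mother.
Gus (type O, Rh-): no genotype consistent with that phenotype can produce a type-A Rh+ child with a type-B mother.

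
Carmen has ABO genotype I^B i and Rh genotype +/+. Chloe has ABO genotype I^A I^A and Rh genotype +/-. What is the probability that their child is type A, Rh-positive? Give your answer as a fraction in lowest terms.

ABO cross I^B i × I^A I^A → offspring phenotypes: 1/2 A, 1/2 AB.
Rh cross +/+ × +/- → 1 Rh+.
Independent loci: P(type A, Rh-positive) = 1/2 × 1 = 1/2.

1/2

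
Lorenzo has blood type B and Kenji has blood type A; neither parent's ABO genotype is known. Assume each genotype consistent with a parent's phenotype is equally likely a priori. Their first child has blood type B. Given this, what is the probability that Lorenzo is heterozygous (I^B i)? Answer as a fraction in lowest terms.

1/3

Possible genotypes: Lorenzo ∈ {I^B I^B, I^B i}; Kenji ∈ {I^A I^A, I^A i}.
Weight each parental genotype pair by prior × P(type-B child):
  I^B I^B × I^A i: posterior weight 2/3.
  I^B i × I^A i: posterior weight 1/3.
Sum the posterior weight over pairs where Lorenzo is I^B i: 1/3.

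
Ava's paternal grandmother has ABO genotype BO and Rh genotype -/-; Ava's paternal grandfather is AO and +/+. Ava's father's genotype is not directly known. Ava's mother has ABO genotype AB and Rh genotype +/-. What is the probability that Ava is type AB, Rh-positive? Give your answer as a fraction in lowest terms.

Ava's father's ABO genotype from BO × AO: 1/4 AB, 1/4 AO, 1/4 BO, 1/4 OO.
Crossing each possibility with the mother AB and summing P(type AB): 1/4·1/2 + 1/4·1/4 + 1/4·1/4 + 1/4·0 = 1/4.
Similarly for Rh via the father's Rh distribution: P(Rh+) = 3/4.
Independent loci: 1/4 × 3/4 = 3/16.

3/16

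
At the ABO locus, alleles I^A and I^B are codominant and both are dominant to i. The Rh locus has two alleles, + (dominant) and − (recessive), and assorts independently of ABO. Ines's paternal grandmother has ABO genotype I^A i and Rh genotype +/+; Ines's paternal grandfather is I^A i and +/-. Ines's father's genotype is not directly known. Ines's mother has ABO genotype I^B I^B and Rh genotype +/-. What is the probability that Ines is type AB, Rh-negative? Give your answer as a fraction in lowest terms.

1/16

Ines's father's ABO genotype from I^A i × I^A i: 1/4 I^A I^A, 1/2 I^A i, 1/4 i i.
Crossing each possibility with the mother I^B I^B and summing P(type AB): 1/4·1 + 1/2·1/2 + 1/4·0 = 1/2.
Similarly for Rh via the father's Rh distribution: P(Rh-) = 1/8.
Independent loci: 1/2 × 1/8 = 1/16.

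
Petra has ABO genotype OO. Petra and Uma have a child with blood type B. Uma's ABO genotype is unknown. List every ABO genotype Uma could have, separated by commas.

AB, BB, BO

For each candidate genotype of Uma, check whether crossing it with OO can produce every observed child phenotype.
  AA → possible child types {A} ✗
  AB → possible child types {A, B} ✓
  AO → possible child types {O, A} ✗
  BB → possible child types {B} ✓
  BO → possible child types {O, B} ✓
  OO → possible child types {O} ✗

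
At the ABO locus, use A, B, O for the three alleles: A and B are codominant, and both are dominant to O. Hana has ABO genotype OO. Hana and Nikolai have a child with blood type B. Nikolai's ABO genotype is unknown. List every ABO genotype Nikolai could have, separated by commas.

AB, BB, BO

For each candidate genotype of Nikolai, check whether crossing it with OO can produce every observed child phenotype.
  AA → possible child types {A} ✗
  AB → possible child types {A, B} ✓
  AO → possible child types {O, A} ✗
  BB → possible child types {B} ✓
  BO → possible child types {O, B} ✓
  OO → possible child types {O} ✗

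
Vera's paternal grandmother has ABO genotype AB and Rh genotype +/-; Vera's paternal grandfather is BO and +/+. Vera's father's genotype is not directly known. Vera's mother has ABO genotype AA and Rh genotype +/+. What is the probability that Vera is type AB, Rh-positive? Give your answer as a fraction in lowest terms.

1/2

Vera's father's ABO genotype from AB × BO: 1/4 AB, 1/4 AO, 1/4 BB, 1/4 BO.
Crossing each possibility with the mother AA and summing P(type AB): 1/4·1/2 + 1/4·0 + 1/4·1 + 1/4·1/2 = 1/2.
Similarly for Rh via the father's Rh distribution: P(Rh+) = 1.
Independent loci: 1/2 × 1 = 1/2.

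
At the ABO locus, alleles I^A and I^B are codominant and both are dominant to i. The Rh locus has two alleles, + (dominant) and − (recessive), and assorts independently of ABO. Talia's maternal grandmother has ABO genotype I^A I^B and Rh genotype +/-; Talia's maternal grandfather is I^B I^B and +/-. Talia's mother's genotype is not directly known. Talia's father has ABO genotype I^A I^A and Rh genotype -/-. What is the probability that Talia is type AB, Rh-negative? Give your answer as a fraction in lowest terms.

3/8

Talia's mother's ABO genotype from I^A I^B × I^B I^B: 1/2 I^A I^B, 1/2 I^B I^B.
Crossing each possibility with the father I^A I^A and summing P(type AB): 1/2·1/2 + 1/2·1 = 3/4.
Similarly for Rh via the mother's Rh distribution: P(Rh-) = 1/2.
Independent loci: 3/4 × 1/2 = 3/8.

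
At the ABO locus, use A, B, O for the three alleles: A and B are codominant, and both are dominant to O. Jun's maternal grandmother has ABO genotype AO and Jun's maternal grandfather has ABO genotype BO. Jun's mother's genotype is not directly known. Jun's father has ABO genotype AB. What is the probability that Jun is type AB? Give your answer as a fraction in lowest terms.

Jun's mother's ABO genotype from AO × BO: 1/4 AB, 1/4 AO, 1/4 BO, 1/4 OO.
Crossing each possibility with the father AB and summing P(type AB): 1/4·1/2 + 1/4·1/4 + 1/4·1/4 + 1/4·0 = 1/4.

1/4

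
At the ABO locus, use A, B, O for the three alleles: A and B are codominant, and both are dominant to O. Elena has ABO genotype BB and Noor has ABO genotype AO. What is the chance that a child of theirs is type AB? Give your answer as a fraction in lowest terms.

1/2

ABO cross BB × AO → offspring phenotypes: 1/2 B, 1/2 AB.
So P(type AB) = 1/2.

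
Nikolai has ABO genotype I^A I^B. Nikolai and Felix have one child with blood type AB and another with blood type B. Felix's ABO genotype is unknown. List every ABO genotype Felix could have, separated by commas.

I^A I^B, I^A i, I^B I^B, I^B i

For each candidate genotype of Felix, check whether crossing it with I^A I^B can produce every observed child phenotype.
  I^A I^A → possible child types {A, AB} ✗
  I^A I^B → possible child types {A, B, AB} ✓
  I^A i → possible child types {A, B, AB} ✓
  I^B I^B → possible child types {B, AB} ✓
  I^B i → possible child types {A, B, AB} ✓
  i i → possible child types {A, B} ✗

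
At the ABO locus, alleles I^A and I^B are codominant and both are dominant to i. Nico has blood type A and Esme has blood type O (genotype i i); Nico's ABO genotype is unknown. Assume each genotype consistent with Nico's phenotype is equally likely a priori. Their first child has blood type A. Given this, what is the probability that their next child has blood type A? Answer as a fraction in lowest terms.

Possible genotypes: Nico ∈ {I^A I^A, I^A i}; Esme ∈ {i i}.
Weight each parental genotype pair by prior × P(type-A child):
  I^A I^A × i i: posterior weight 2/3; P(next child type A) = 1.
  I^A i × i i: posterior weight 1/3; P(next child type A) = 1/2.
Weighted sum = 5/6.

5/6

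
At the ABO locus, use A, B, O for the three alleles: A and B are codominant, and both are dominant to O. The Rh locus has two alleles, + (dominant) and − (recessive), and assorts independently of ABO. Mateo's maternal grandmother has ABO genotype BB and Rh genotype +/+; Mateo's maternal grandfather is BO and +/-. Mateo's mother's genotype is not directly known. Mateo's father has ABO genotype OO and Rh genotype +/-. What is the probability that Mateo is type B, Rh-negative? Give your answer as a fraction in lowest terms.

3/32

Mateo's mother's ABO genotype from BB × BO: 1/2 BB, 1/2 BO.
Crossing each possibility with the father OO and summing P(type B): 1/2·1 + 1/2·1/2 = 3/4.
Similarly for Rh via the mother's Rh distribution: P(Rh-) = 1/8.
Independent loci: 3/4 × 1/8 = 3/32.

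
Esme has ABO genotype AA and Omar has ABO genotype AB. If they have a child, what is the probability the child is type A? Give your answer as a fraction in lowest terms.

ABO cross AA × AB → offspring phenotypes: 1/2 A, 1/2 AB.
So P(type A) = 1/2.

1/2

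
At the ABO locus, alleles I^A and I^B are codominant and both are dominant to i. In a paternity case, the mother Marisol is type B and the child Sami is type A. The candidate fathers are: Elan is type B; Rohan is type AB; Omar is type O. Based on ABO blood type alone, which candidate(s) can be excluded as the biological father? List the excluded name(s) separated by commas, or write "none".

Elan, Omar

A candidate is excluded only if no genotype consistent with his phenotype could produce a type A child with a type B mother.
Elan (type B): no genotype consistent with that phenotype can produce a type-A child with a type-B mother.
Omar (type O): no genotype consistent with that phenotype can produce a type-A child with a type-B mother.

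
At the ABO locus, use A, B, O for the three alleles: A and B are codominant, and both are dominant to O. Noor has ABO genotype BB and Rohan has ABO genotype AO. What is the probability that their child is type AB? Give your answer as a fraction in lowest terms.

1/2

ABO cross BB × AO → offspring phenotypes: 1/2 B, 1/2 AB.
So P(type AB) = 1/2.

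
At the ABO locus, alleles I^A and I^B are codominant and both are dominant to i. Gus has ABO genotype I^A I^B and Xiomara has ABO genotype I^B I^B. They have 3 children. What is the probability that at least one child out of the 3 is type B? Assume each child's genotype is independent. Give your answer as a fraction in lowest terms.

ABO cross I^A I^B × I^B I^B → 1/2 B, 1/2 AB.
So P(type B) = 1/2 per child.
P(none) = (1/2)^3 = 1/8; P(at least one) = 1 − 1/8 = 7/8.

7/8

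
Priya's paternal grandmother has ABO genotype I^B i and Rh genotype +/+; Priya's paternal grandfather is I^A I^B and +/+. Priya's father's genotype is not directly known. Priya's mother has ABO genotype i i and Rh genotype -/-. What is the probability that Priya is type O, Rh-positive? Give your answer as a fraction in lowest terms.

Priya's father's ABO genotype from I^B i × I^A I^B: 1/4 I^A I^B, 1/4 I^A i, 1/4 I^B I^B, 1/4 I^B i.
Crossing each possibility with the mother i i and summing P(type O): 1/4·0 + 1/4·1/2 + 1/4·0 + 1/4·1/2 = 1/4.
Similarly for Rh via the father's Rh distribution: P(Rh+) = 1.
Independent loci: 1/4 × 1 = 1/4.

1/4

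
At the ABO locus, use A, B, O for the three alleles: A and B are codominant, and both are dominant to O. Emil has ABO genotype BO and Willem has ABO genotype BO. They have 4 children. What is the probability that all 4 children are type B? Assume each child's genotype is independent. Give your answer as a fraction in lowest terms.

ABO cross BO × BO → 1/4 O, 3/4 B.
So P(type B) = 3/4 per child.
All 4 independent: (3/4)^4 = 81/256.

81/256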